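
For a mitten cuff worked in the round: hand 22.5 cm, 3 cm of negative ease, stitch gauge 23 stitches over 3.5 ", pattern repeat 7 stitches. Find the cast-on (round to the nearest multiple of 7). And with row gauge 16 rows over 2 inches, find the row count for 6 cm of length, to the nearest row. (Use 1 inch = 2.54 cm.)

Finished = 22.5 − 3 = 19.5 cm.
19.5 cm × 1/2.54 = 7.68 inches.
23/3.5 = 6.571 sts per in; 7.68 × 6.571 = 50.45 sts.
Nearest multiple of 7 → 49.
6 cm = 2.36 inches; × 8 = 18.90 → 19 rows.

Cast on 49 stitches; work 19 rows.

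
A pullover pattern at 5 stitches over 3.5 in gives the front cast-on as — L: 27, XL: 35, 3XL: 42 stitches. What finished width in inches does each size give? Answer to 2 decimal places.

L 18.90 inches; XL 24.50 inches; 3XL 29.40 inches.

5/3.5 = 1.429 sts per in.
L: 27 / 1.429 = 18.900 → 18.90 in.
XL: 35 / 1.429 = 24.500 → 24.50 in.
3XL: 42 / 1.429 = 29.400 → 29.40 in.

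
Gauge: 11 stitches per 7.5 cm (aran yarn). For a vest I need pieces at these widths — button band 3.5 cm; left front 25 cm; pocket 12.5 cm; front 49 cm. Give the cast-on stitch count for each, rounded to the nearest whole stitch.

button band 5; left front 37; pocket 18; front 72.

Rate = 11/7.5 = 1.467 sts per cm.
button band: 3.5 × 1.467 = 5.13 → 5.
left front: 25 × 1.467 = 36.67 → 37.
pocket: 12.5 × 1.467 = 18.33 → 18.
front: 49 × 1.467 = 71.87 → 72.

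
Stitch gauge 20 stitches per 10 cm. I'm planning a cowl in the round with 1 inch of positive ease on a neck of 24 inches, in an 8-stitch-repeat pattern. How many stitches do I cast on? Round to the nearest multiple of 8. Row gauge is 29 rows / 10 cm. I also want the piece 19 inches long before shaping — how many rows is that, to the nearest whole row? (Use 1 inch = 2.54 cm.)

Finished = 24 + 1 = 25 inches.
25 inches × 2.54 = 63.50 cm.
20/10 = 2 sts per cm; 63.50 × 2 = 127.00 sts.
Nearest multiple of 8 → 128.
19 inches = 48.26 cm; × 2.9 = 139.95 → 140 rows.

Cast on 128 stitches; work 140 rows.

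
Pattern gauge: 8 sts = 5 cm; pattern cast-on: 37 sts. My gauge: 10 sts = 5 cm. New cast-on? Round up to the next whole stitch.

Cast on 47 stitches.

Scale factor = 10 / 8 = 1.250.
37 × 10 / 8 = 46.25 sts.
→ 47 sts.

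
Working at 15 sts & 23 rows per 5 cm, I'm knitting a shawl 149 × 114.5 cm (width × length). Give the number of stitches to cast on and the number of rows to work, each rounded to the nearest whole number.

Stitch gauge = 15/5 = 3 sts/cm; 149 × 3 = 447.00 → 447 sts.
Row gauge = 23/5 = 4.6 rows/cm; 114.5 × 4.6 = 526.70 → 527 rows.

Cast on 447 stitches and work 527 rows.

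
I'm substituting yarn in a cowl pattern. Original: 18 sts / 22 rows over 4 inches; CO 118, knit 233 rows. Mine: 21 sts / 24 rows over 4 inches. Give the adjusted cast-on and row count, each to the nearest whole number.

Cast on 138 stitches; work 254 rows.

Stitches: 118 × 21/18 = 137.67 → 138.
Rows: 233 × 24/22 = 254.18 → 254.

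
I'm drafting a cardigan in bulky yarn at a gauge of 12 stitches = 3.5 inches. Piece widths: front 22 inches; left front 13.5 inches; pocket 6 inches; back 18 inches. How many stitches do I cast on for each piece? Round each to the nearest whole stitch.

Rate = 12/3.5 = 3.429 sts per in.
front: 22 × 3.429 = 75.43 → 75.
left front: 13.5 × 3.429 = 46.29 → 46.
pocket: 6 × 3.429 = 20.57 → 21.
back: 18 × 3.429 = 61.71 → 62.

front 75; left front 46; pocket 21; back 62.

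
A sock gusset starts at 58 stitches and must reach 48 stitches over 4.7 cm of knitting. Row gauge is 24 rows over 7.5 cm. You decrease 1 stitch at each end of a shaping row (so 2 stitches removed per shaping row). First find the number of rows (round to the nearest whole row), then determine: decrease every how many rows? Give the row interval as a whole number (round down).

Rows = 4.7 × 3.2 = 15.0 → 15 rows.
Stitches to remove: 10 → 5 shaping rows (at 2 st each).
15 / 5 = 3.00 → every 3 rows.

Decrease every 3rd row.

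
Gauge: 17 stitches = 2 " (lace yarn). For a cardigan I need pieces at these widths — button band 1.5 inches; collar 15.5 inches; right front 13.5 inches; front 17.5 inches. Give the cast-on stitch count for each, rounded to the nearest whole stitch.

button band 13; collar 132; right front 115; front 149.

Rate = 17/2 = 8.5 sts per in.
button band: 1.5 × 8.5 = 12.75 → 13.
collar: 15.5 × 8.5 = 131.75 → 132.
right front: 13.5 × 8.5 = 114.75 → 115.
front: 17.5 × 8.5 = 148.75 → 149.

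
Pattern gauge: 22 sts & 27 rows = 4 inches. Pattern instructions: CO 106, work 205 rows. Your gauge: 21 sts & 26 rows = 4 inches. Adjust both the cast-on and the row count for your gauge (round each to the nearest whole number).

Stitches: 106 × 21/22 = 101.18 → 101.
Rows: 205 × 26/27 = 197.41 → 197.

Cast on 101 stitches; work 197 rows.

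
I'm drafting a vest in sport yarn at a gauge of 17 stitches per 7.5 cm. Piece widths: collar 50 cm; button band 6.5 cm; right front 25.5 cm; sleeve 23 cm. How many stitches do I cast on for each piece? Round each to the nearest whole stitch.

Rate = 17/7.5 = 2.267 sts per cm.
collar: 50 × 2.267 = 113.33 → 113.
button band: 6.5 × 2.267 = 14.73 → 15.
right front: 25.5 × 2.267 = 57.80 → 58.
sleeve: 23 × 2.267 = 52.13 → 52.

collar 113; button band 15; right front 58; sleeve 52.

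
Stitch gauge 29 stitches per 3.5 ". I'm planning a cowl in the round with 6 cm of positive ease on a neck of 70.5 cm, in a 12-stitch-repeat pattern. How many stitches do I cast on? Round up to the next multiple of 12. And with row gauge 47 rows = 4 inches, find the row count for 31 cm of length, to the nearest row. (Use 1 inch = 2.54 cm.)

Finished = 70.5 + 6 = 76.5 cm.
76.5 cm × 1/2.54 = 30.12 inches.
29/3.5 = 8.286 sts per in; 30.12 × 8.286 = 249.55 sts.
Next multiple of 12 → 252.
31 cm = 12.20 inches; × 11.75 = 143.41 → 143 rows.

Cast on 252 stitches; work 143 rows.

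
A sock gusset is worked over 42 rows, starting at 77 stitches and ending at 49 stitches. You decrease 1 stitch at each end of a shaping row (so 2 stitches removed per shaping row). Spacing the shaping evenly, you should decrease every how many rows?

Stitches to remove: |49 − 77| = 28.
Shaping rows needed: 28 / 2 = 14.
42 rows / 14 = every 3 rows.

Decrease every 3rd row.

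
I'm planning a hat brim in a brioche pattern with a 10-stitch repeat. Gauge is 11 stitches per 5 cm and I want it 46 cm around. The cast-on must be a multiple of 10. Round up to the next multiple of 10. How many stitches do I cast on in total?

110 stitches.

11 / 5 = 2.2 sts per cm.
46 × 2.2 = 101.20 sts.
Next multiple of 10: 110.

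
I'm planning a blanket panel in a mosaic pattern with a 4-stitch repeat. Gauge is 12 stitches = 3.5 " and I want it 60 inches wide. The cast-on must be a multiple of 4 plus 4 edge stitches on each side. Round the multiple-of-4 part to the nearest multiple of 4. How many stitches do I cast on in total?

Cast on 204 stitches.

12 / 3.5 = 3.429 sts per inch.
60 × 3.429 = 205.71 sts.
Less 8 edge sts → 197.71 for the repeat.
Nearest multiple of 4: 196.
Add back 8 edge sts → 204.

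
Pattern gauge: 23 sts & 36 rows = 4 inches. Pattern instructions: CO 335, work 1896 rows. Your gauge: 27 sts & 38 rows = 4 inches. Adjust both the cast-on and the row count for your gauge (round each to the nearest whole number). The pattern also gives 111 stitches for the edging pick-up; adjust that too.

Stitches: 335 × 27/23 = 393.26 → 393.
Rows: 1896 × 38/36 = 2001.33 → 2001.
edging pick-up: 111 × 27/23 = 130.30 → 130.

Cast on 393 stitches; work 2001 rows; edging pick-up 130 stitches.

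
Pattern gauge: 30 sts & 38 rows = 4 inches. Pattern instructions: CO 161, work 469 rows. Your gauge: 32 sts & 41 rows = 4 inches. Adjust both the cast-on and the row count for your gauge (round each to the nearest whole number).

Cast on 172 stitches; work 506 rows.

Stitches: 161 × 32/30 = 171.73 → 172.
Rows: 469 × 41/38 = 506.03 → 506.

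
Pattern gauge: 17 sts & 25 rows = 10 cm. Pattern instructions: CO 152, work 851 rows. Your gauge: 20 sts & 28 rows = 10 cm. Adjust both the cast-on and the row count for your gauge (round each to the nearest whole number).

Stitches: 152 × 20/17 = 178.82 → 179.
Rows: 851 × 28/25 = 953.12 → 953.

Cast on 179 stitches; work 953 rows.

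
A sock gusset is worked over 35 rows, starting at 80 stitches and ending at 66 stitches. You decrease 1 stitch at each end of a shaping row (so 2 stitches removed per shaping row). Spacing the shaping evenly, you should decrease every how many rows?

Decrease every 5th row.

Stitches to remove: |66 − 80| = 14.
Shaping rows needed: 14 / 2 = 7.
35 rows / 7 = every 5 rows.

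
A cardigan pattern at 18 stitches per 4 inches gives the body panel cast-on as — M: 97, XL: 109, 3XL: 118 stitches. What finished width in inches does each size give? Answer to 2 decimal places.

M 21.56 inches; XL 24.22 inches; 3XL 26.22 inches.

18/4 = 4.5 sts per in.
M: 97 / 4.5 = 21.556 → 21.56 in.
XL: 109 / 4.5 = 24.222 → 24.22 in.
3XL: 118 / 4.5 = 26.222 → 26.22 in.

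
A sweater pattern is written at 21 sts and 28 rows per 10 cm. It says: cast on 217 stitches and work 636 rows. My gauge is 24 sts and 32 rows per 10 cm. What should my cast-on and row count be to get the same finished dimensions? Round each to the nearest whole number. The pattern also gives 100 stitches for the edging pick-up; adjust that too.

Stitches: 217 × 24/21 = 248.00 → 248.
Rows: 636 × 32/28 = 726.86 → 727.
edging pick-up: 100 × 24/21 = 114.29 → 114.

Cast on 248 stitches; work 727 rows; edging pick-up 114 stitches.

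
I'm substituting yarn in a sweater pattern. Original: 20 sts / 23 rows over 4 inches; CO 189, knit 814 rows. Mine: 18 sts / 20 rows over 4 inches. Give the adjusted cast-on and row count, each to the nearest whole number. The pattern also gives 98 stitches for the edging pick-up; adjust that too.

Stitches: 189 × 18/20 = 170.10 → 170.
Rows: 814 × 20/23 = 707.83 → 708.
edging pick-up: 98 × 18/20 = 88.20 → 88.

Cast on 170 stitches; work 708 rows; edging pick-up 88 stitches.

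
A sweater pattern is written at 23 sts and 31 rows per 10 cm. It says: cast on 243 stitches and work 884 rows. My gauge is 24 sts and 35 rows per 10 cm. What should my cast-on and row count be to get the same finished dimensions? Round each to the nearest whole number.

Stitches: 243 × 24/23 = 253.57 → 254.
Rows: 884 × 35/31 = 998.06 → 998.

Cast on 254 stitches; work 998 rows.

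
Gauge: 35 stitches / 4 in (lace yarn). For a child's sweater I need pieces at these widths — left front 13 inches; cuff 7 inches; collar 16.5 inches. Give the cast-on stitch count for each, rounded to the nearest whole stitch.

left front 114; cuff 61; collar 144.

Rate = 35/4 = 8.75 sts per in.
left front: 13 × 8.75 = 113.75 → 114.
cuff: 7 × 8.75 = 61.25 → 61.
collar: 16.5 × 8.75 = 144.38 → 144.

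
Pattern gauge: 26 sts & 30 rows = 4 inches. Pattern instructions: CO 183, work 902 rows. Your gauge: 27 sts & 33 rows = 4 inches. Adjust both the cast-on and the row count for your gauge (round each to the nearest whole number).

Cast on 190 stitches; work 992 rows.

Stitches: 183 × 27/26 = 190.04 → 190.
Rows: 902 × 33/30 = 992.20 → 992.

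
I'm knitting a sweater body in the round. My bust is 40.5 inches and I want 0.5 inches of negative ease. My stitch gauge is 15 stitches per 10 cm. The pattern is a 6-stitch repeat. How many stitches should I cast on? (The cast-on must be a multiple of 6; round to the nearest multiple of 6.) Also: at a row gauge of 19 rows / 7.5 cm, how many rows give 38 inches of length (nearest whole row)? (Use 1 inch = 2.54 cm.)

Finished = 40.5 − 0.5 = 40 inches.
40 inches × 2.54 = 101.60 cm.
15/10 = 1.5 sts per cm; 101.60 × 1.5 = 152.40 sts.
Nearest multiple of 6 → 150.
38 inches = 96.52 cm; × 2.533 = 244.52 → 245 rows.

Cast on 150 stitches; work 245 rows.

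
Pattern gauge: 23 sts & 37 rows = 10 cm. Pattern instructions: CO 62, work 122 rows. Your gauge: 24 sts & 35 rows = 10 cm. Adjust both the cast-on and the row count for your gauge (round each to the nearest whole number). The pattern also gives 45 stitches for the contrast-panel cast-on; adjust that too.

Cast on 65 stitches; work 115 rows; contrast-panel cast-on 47 stitches.

Stitches: 62 × 24/23 = 64.70 → 65.
Rows: 122 × 35/37 = 115.41 → 115.
contrast-panel cast-on: 45 × 24/23 = 46.96 → 47.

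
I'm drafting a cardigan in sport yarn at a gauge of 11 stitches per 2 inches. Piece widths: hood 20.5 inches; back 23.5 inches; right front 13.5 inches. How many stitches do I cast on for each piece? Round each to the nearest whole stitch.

hood 113; back 129; right front 74.

Rate = 11/2 = 5.5 sts per in.
hood: 20.5 × 5.5 = 112.75 → 113.
back: 23.5 × 5.5 = 129.25 → 129.
right front: 13.5 × 5.5 = 74.25 → 74.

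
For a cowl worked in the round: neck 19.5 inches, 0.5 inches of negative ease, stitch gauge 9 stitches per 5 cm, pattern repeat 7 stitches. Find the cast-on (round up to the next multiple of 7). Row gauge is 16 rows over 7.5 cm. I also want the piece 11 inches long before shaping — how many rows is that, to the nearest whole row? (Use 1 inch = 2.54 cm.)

Finished = 19.5 − 0.5 = 19 inches.
19 inches × 2.54 = 48.26 cm.
9/5 = 1.8 sts per cm; 48.26 × 1.8 = 86.87 sts.
Next multiple of 7 → 91.
11 inches = 27.94 cm; × 2.133 = 59.61 → 60 rows.

Cast on 91 stitches; work 60 rows.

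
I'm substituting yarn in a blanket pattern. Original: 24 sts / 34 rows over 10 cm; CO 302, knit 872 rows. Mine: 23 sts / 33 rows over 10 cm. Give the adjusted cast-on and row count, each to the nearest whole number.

Cast on 289 stitches; work 846 rows.

Stitches: 302 × 23/24 = 289.42 → 289.
Rows: 872 × 33/34 = 846.35 → 846.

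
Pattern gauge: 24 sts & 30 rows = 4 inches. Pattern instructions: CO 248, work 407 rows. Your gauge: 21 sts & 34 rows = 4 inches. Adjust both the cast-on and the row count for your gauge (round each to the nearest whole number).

Stitches: 248 × 21/24 = 217.00 → 217.
Rows: 407 × 34/30 = 461.27 → 461.

Cast on 217 stitches; work 461 rows.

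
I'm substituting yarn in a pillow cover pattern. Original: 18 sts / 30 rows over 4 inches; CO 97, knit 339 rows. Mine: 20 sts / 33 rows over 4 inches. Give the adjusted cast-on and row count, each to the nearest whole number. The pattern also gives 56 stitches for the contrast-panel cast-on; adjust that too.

Stitches: 97 × 20/18 = 107.78 → 108.
Rows: 339 × 33/30 = 372.90 → 373.
contrast-panel cast-on: 56 × 20/18 = 62.22 → 62.

Cast on 108 stitches; work 373 rows; contrast-panel cast-on 62 stitches.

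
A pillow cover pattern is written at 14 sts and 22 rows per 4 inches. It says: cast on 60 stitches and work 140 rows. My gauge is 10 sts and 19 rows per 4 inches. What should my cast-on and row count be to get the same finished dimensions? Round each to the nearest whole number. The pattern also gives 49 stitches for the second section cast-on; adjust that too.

Stitches: 60 × 10/14 = 42.86 → 43.
Rows: 140 × 19/22 = 120.91 → 121.
second section cast-on: 49 × 10/14 = 35.00 → 35.

Cast on 43 stitches; work 121 rows; second section cast-on 35 stitches.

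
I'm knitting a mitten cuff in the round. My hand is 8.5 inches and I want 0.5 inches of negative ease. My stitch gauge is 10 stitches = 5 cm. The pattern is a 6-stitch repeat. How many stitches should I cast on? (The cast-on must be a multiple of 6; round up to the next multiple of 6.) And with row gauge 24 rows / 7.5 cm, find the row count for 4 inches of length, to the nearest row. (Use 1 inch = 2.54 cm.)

Finished = 8.5 − 0.5 = 8 inches.
8 inches × 2.54 = 20.32 cm.
10/5 = 2 sts per cm; 20.32 × 2 = 40.64 sts.
Next multiple of 6 → 42.
4 inches = 10.16 cm; × 3.2 = 32.51 → 33 rows.

Cast on 42 stitches; work 33 rows.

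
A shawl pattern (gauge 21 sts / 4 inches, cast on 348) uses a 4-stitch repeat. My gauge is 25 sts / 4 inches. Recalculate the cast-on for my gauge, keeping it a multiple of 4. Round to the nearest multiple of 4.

Cast on 416 stitches.

348 × 25 / 21 = 414.29.
Nearest multiple of 4: 416.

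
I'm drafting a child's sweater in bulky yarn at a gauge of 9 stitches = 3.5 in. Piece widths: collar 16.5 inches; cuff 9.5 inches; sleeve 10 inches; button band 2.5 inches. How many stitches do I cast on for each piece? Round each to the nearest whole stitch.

collar 42; cuff 24; sleeve 26; button band 6.

Rate = 9/3.5 = 2.571 sts per in.
collar: 16.5 × 2.571 = 42.43 → 42.
cuff: 9.5 × 2.571 = 24.43 → 24.
sleeve: 10 × 2.571 = 25.71 → 26.
button band: 2.5 × 2.571 = 6.43 → 6.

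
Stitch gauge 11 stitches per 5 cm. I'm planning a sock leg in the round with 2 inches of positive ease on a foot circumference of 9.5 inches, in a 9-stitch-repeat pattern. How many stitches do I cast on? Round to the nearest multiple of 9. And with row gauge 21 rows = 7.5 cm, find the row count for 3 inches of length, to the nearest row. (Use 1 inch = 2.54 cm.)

Cast on 63 stitches; work 21 rows.

Finished = 9.5 + 2 = 11.5 inches.
11.5 inches × 2.54 = 29.21 cm.
11/5 = 2.2 sts per cm; 29.21 × 2.2 = 64.26 sts.
Nearest multiple of 9 → 63.
3 inches = 7.62 cm; × 2.8 = 21.34 → 21 rows.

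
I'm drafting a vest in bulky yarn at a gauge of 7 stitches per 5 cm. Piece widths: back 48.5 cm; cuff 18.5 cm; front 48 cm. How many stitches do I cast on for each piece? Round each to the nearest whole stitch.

Rate = 7/5 = 1.4 sts per cm.
back: 48.5 × 1.4 = 67.90 → 68.
cuff: 18.5 × 1.4 = 25.90 → 26.
front: 48 × 1.4 = 67.20 → 67.

back 68; cuff 26; front 67.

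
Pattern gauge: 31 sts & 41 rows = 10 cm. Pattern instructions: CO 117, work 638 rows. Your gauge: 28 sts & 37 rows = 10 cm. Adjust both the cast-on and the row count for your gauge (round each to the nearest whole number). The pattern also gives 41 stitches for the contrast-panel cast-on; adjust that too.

Stitches: 117 × 28/31 = 105.68 → 106.
Rows: 638 × 37/41 = 575.76 → 576.
contrast-panel cast-on: 41 × 28/31 = 37.03 → 37.

Cast on 106 stitches; work 576 rows; contrast-panel cast-on 37 stitches.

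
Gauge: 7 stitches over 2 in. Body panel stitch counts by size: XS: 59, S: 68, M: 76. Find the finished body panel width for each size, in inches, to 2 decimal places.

XS 16.86 inches; S 19.43 inches; M 21.71 inches.

7/2 = 3.5 sts per in.
XS: 59 / 3.5 = 16.857 → 16.86 in.
S: 68 / 3.5 = 19.429 → 19.43 in.
M: 76 / 3.5 = 21.714 → 21.71 in.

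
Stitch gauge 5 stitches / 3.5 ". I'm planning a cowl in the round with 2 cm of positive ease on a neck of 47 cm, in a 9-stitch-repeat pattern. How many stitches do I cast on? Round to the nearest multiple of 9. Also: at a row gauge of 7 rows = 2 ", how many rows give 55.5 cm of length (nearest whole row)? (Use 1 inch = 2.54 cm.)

Finished = 47 + 2 = 49 cm.
49 cm × 1/2.54 = 19.29 inches.
5/3.5 = 1.429 sts per in; 19.29 × 1.429 = 27.56 sts.
Nearest multiple of 9 → 27.
55.5 cm = 21.85 inches; × 3.5 = 76.48 → 76 rows.

Cast on 27 stitches; work 76 rows.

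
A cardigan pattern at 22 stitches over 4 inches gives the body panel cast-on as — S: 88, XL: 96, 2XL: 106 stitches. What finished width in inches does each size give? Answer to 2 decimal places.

S 16.00 inches; XL 17.45 inches; 2XL 19.27 inches.

22/4 = 5.5 sts per in.
S: 88 / 5.5 = 16.000 → 16.00 in.
XL: 96 / 5.5 = 17.455 → 17.45 in.
2XL: 106 / 5.5 = 19.273 → 19.27 in.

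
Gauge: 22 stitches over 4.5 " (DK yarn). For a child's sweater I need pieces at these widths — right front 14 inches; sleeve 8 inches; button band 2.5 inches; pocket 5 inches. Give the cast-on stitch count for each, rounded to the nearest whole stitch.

right front 68; sleeve 39; button band 12; pocket 24.

Rate = 22/4.5 = 4.889 sts per in.
right front: 14 × 4.889 = 68.44 → 68.
sleeve: 8 × 4.889 = 39.11 → 39.
button band: 2.5 × 4.889 = 12.22 → 12.
pocket: 5 × 4.889 = 24.44 → 24.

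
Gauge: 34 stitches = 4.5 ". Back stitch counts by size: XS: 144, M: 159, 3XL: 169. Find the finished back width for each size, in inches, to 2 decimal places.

XS 19.06 inches; M 21.04 inches; 3XL 22.37 inches.

34/4.5 = 7.556 sts per in.
XS: 144 / 7.556 = 19.059 → 19.06 in.
M: 159 / 7.556 = 21.044 → 21.04 in.
3XL: 169 / 7.556 = 22.368 → 22.37 in.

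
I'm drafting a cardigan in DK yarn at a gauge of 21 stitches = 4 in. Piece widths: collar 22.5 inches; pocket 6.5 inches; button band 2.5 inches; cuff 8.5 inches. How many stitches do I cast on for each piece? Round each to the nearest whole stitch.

Rate = 21/4 = 5.25 sts per in.
collar: 22.5 × 5.25 = 118.12 → 118.
pocket: 6.5 × 5.25 = 34.12 → 34.
button band: 2.5 × 5.25 = 13.12 → 13.
cuff: 8.5 × 5.25 = 44.62 → 45.

collar 118; pocket 34; button band 13; cuff 45.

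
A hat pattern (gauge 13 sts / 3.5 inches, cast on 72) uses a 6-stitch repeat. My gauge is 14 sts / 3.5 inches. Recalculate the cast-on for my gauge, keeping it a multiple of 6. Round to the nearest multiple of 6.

78 stitches.

72 × 14 / 13 = 77.54.
Nearest multiple of 6: 78.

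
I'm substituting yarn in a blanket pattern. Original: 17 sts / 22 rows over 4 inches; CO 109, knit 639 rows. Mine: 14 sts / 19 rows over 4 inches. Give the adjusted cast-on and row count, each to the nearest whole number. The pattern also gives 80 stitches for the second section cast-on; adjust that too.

Cast on 90 stitches; work 552 rows; second section cast-on 66 stitches.

Stitches: 109 × 14/17 = 89.76 → 90.
Rows: 639 × 19/22 = 551.86 → 552.
second section cast-on: 80 × 14/17 = 65.88 → 66.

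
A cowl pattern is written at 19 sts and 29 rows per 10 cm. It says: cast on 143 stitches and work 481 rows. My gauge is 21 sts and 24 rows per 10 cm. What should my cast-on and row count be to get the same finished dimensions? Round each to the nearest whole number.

Cast on 158 stitches; work 398 rows.

Stitches: 143 × 21/19 = 158.05 → 158.
Rows: 481 × 24/29 = 398.07 → 398.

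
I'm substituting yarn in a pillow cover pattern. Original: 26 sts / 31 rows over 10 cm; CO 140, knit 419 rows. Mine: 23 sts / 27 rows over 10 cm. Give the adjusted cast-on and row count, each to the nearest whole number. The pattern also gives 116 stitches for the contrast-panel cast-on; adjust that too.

Stitches: 140 × 23/26 = 123.85 → 124.
Rows: 419 × 27/31 = 364.94 → 365.
contrast-panel cast-on: 116 × 23/26 = 102.62 → 103.

Cast on 124 stitches; work 365 rows; contrast-panel cast-on 103 stitches.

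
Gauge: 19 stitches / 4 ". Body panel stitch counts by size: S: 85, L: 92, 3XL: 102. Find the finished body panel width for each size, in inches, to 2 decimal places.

S 17.89 inches; L 19.37 inches; 3XL 21.47 inches.

19/4 = 4.75 sts per in.
S: 85 / 4.75 = 17.895 → 17.89 in.
L: 92 / 4.75 = 19.368 → 19.37 in.
3XL: 102 / 4.75 = 21.474 → 21.47 in.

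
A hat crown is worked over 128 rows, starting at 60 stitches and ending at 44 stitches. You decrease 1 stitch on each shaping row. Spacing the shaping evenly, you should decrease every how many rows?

Decrease every 8th row.

Stitches to remove: |44 − 60| = 16.
Shaping rows needed: 16 / 1 = 16.
128 rows / 16 = every 8 rows.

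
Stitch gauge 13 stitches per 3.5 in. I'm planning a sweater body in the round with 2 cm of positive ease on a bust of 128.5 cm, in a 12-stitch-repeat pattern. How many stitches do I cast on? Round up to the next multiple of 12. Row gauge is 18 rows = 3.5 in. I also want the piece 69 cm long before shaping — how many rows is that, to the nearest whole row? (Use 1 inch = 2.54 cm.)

Finished = 128.5 + 2 = 130.5 cm.
130.5 cm × 1/2.54 = 51.38 inches.
13/3.5 = 3.714 sts per in; 51.38 × 3.714 = 190.83 sts.
Next multiple of 12 → 192.
69 cm = 27.17 inches; × 5.143 = 139.71 → 140 rows.

Cast on 192 stitches; work 140 rows.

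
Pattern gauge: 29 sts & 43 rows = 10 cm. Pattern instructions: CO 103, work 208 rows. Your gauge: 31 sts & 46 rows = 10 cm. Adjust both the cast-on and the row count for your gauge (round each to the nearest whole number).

Stitches: 103 × 31/29 = 110.10 → 110.
Rows: 208 × 46/43 = 222.51 → 223.

Cast on 110 stitches; work 223 rows.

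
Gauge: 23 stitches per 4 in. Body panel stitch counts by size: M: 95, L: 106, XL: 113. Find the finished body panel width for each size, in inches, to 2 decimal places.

M 16.52 inches; L 18.43 inches; XL 19.65 inches.

23/4 = 5.75 sts per in.
M: 95 / 5.75 = 16.522 → 16.52 in.
L: 106 / 5.75 = 18.435 → 18.43 in.
XL: 113 / 5.75 = 19.652 → 19.65 in.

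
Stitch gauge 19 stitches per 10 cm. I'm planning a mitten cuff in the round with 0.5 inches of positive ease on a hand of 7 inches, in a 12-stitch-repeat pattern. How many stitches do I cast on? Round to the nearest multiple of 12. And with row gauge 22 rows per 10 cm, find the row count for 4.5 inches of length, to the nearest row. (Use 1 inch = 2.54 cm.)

Cast on 36 stitches; work 25 rows.

Finished = 7 + 0.5 = 7.5 inches.
7.5 inches × 2.54 = 19.05 cm.
19/10 = 1.9 sts per cm; 19.05 × 1.9 = 36.20 sts.
Nearest multiple of 12 → 36.
4.5 inches = 11.43 cm; × 2.2 = 25.15 → 25 rows.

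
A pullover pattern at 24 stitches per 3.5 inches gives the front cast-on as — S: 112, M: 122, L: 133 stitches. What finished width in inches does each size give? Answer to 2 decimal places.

S 16.33 inches; M 17.79 inches; L 19.40 inches.

24/3.5 = 6.857 sts per in.
S: 112 / 6.857 = 16.333 → 16.33 in.
M: 122 / 6.857 = 17.792 → 17.79 in.
L: 133 / 6.857 = 19.396 → 19.40 in.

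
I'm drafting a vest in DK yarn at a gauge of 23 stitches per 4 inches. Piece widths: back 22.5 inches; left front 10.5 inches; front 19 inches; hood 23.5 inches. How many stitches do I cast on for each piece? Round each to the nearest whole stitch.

Rate = 23/4 = 5.75 sts per in.
back: 22.5 × 5.75 = 129.38 → 129.
left front: 10.5 × 5.75 = 60.38 → 60.
front: 19 × 5.75 = 109.25 → 109.
hood: 23.5 × 5.75 = 135.12 → 135.

back 129; left front 60; front 109; hood 135.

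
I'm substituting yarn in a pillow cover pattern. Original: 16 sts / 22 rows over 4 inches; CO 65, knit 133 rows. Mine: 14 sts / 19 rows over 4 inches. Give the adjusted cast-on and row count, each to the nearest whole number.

Stitches: 65 × 14/16 = 56.88 → 57.
Rows: 133 × 19/22 = 114.86 → 115.

Cast on 57 stitches; work 115 rows.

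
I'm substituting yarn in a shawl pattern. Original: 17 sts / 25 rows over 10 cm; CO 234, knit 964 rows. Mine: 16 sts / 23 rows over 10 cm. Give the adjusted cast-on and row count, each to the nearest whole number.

Stitches: 234 × 16/17 = 220.24 → 220.
Rows: 964 × 23/25 = 886.88 → 887.

Cast on 220 stitches; work 887 rows.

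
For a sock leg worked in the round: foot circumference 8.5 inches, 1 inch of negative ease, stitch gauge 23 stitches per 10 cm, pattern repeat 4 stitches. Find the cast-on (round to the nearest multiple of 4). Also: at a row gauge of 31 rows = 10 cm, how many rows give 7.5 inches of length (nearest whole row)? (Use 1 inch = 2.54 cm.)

Finished = 8.5 − 1 = 7.5 inches.
7.5 inches × 2.54 = 19.05 cm.
23/10 = 2.3 sts per cm; 19.05 × 2.3 = 43.81 sts.
Nearest multiple of 4 → 44.
7.5 inches = 19.05 cm; × 3.1 = 59.05 → 59 rows.

Cast on 44 stitches; work 59 rows.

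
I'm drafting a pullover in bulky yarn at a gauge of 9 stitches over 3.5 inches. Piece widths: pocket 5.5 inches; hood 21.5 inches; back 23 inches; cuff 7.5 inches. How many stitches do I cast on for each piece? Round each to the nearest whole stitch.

pocket 14; hood 55; back 59; cuff 19.

Rate = 9/3.5 = 2.571 sts per in.
pocket: 5.5 × 2.571 = 14.14 → 14.
hood: 21.5 × 2.571 = 55.29 → 55.
back: 23 × 2.571 = 59.14 → 59.
cuff: 7.5 × 2.571 = 19.29 → 19.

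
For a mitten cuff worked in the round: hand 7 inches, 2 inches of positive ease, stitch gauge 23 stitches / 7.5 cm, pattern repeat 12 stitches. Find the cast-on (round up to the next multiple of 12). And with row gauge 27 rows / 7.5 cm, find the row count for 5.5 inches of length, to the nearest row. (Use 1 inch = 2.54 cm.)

Finished = 7 + 2 = 9 inches.
9 inches × 2.54 = 22.86 cm.
23/7.5 = 3.067 sts per cm; 22.86 × 3.067 = 70.10 sts.
Next multiple of 12 → 72.
5.5 inches = 13.97 cm; × 3.6 = 50.29 → 50 rows.

Cast on 72 stitches; work 50 rows.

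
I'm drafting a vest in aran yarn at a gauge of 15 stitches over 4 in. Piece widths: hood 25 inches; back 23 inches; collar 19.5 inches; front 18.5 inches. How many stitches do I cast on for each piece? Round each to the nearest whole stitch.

hood 94; back 86; collar 73; front 69.

Rate = 15/4 = 3.75 sts per in.
hood: 25 × 3.75 = 93.75 → 94.
back: 23 × 3.75 = 86.25 → 86.
collar: 19.5 × 3.75 = 73.12 → 73.
front: 18.5 × 3.75 = 69.38 → 69.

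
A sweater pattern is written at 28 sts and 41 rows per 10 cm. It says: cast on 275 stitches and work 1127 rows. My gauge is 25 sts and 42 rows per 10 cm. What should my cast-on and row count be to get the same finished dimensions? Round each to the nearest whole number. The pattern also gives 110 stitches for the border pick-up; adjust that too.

Cast on 246 stitches; work 1154 rows; border pick-up 98 stitches.

Stitches: 275 × 25/28 = 245.54 → 246.
Rows: 1127 × 42/41 = 1154.49 → 1154.
border pick-up: 110 × 25/28 = 98.21 → 98.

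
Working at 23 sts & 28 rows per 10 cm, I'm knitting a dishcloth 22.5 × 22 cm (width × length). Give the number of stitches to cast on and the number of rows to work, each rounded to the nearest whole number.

Stitch gauge = 23/10 = 2.3 sts/cm; 22.5 × 2.3 = 51.75 → 52 sts.
Row gauge = 28/10 = 2.8 rows/cm; 22 × 2.8 = 61.60 → 62 rows.

Cast on 52 stitches and work 62 rows.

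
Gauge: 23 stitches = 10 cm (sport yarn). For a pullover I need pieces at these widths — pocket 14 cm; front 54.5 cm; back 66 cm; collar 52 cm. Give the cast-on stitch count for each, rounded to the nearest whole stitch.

pocket 32; front 125; back 152; collar 120.

Rate = 23/10 = 2.3 sts per cm.
pocket: 14 × 2.3 = 32.20 → 32.
front: 54.5 × 2.3 = 125.35 → 125.
back: 66 × 2.3 = 151.80 → 152.
collar: 52 × 2.3 = 119.60 → 120.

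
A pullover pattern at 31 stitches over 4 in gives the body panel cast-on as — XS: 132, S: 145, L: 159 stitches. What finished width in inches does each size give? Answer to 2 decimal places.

XS 17.03 inches; S 18.71 inches; L 20.52 inches.

31/4 = 7.75 sts per in.
XS: 132 / 7.75 = 17.032 → 17.03 in.
S: 145 / 7.75 = 18.710 → 18.71 in.
L: 159 / 7.75 = 20.516 → 20.52 in.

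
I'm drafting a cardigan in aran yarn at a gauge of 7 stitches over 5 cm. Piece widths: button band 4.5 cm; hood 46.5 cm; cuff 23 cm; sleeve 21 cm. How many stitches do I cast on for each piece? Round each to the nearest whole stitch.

button band 6; hood 65; cuff 32; sleeve 29.

Rate = 7/5 = 1.4 sts per cm.
button band: 4.5 × 1.4 = 6.30 → 6.
hood: 46.5 × 1.4 = 65.10 → 65.
cuff: 23 × 1.4 = 32.20 → 32.
sleeve: 21 × 1.4 = 29.40 → 29.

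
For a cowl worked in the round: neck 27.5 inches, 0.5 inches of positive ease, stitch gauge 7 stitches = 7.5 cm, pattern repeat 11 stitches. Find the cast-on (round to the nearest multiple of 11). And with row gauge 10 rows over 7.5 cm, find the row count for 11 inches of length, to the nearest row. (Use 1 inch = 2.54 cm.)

Finished = 27.5 + 0.5 = 28 inches.
28 inches × 2.54 = 71.12 cm.
7/7.5 = 0.933 sts per cm; 71.12 × 0.933 = 66.38 sts.
Nearest multiple of 11 → 66.
11 inches = 27.94 cm; × 1.333 = 37.25 → 37 rows.

Cast on 66 stitches; work 37 rows.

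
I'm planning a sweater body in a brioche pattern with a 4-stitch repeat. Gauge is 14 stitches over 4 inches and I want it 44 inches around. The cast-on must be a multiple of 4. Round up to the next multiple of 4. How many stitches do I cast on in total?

14 / 4 = 3.5 sts per inch.
44 × 3.5 = 154.00 sts.
Next multiple of 4: 156.

CO 156 sts.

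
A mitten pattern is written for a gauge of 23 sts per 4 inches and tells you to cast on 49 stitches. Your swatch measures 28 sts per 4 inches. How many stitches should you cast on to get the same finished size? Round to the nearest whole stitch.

Scale factor = 28 / 23 = 1.217.
49 × 28 / 23 = 59.65 sts.
→ 60 sts.

CO 60 sts.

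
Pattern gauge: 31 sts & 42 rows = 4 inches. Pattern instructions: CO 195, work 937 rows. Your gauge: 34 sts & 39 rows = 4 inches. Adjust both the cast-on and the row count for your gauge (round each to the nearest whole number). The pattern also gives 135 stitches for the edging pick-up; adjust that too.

Stitches: 195 × 34/31 = 213.87 → 214.
Rows: 937 × 39/42 = 870.07 → 870.
edging pick-up: 135 × 34/31 = 148.06 → 148.

Cast on 214 stitches; work 870 rows; edging pick-up 148 stitches.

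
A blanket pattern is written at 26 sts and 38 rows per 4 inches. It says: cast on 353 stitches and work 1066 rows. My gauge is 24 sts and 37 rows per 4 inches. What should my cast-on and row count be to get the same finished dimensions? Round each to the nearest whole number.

Cast on 326 stitches; work 1038 rows.

Stitches: 353 × 24/26 = 325.85 → 326.
Rows: 1066 × 37/38 = 1037.95 → 1038.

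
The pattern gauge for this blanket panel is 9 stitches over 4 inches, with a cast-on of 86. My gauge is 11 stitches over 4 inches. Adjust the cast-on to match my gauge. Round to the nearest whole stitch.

Scale factor = 11 / 9 = 1.222.
86 × 11 / 9 = 105.11 sts.
→ 105 sts.

105 stitches.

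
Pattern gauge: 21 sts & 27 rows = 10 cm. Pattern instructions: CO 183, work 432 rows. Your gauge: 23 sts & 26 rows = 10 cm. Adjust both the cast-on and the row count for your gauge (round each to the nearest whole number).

Stitches: 183 × 23/21 = 200.43 → 200.
Rows: 432 × 26/27 = 416.00 → 416.

Cast on 200 stitches; work 416 rows.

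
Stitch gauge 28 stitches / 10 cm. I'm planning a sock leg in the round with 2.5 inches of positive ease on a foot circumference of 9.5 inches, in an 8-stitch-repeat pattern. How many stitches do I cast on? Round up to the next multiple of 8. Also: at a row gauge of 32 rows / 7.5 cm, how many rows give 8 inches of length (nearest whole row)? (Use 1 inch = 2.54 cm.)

Cast on 88 stitches; work 87 rows.

Finished = 9.5 + 2.5 = 12 inches.
12 inches × 2.54 = 30.48 cm.
28/10 = 2.8 sts per cm; 30.48 × 2.8 = 85.34 sts.
Next multiple of 8 → 88.
8 inches = 20.32 cm; × 4.267 = 86.70 → 87 rows.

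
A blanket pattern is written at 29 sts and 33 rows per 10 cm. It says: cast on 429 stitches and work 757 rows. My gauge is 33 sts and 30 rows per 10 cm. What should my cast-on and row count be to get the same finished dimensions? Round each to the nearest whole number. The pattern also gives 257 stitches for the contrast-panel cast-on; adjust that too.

Cast on 488 stitches; work 688 rows; contrast-panel cast-on 292 stitches.

Stitches: 429 × 33/29 = 488.17 → 488.
Rows: 757 × 30/33 = 688.18 → 688.
contrast-panel cast-on: 257 × 33/29 = 292.45 → 292.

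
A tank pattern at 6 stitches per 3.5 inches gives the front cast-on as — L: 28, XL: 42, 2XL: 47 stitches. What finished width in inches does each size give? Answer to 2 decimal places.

L 16.33 inches; XL 24.50 inches; 2XL 27.42 inches.

6/3.5 = 1.714 sts per in.
L: 28 / 1.714 = 16.333 → 16.33 in.
XL: 42 / 1.714 = 24.500 → 24.50 in.
2XL: 47 / 1.714 = 27.417 → 27.42 in.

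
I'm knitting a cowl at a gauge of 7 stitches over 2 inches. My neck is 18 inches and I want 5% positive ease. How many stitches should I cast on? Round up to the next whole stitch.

Finished = 18 × 1.05 = 18.90 in.
7 / 2 = 3.5 sts per inch.
18.90 × 3.5 = 66.15 sts.
→ 67 sts.

CO 67 sts.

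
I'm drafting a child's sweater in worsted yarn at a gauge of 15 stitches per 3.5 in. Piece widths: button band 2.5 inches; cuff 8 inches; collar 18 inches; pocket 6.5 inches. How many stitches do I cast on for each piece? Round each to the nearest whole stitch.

button band 11; cuff 34; collar 77; pocket 28.

Rate = 15/3.5 = 4.286 sts per in.
button band: 2.5 × 4.286 = 10.71 → 11.
cuff: 8 × 4.286 = 34.29 → 34.
collar: 18 × 4.286 = 77.14 → 77.
pocket: 6.5 × 4.286 = 27.86 → 28.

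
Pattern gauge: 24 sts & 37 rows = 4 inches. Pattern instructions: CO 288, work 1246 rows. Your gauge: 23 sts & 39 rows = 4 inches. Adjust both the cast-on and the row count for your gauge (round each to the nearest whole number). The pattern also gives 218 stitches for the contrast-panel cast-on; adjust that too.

Stitches: 288 × 23/24 = 276.00 → 276.
Rows: 1246 × 39/37 = 1313.35 → 1313.
contrast-panel cast-on: 218 × 23/24 = 208.92 → 209.

Cast on 276 stitches; work 1313 rows; contrast-panel cast-on 209 stitches.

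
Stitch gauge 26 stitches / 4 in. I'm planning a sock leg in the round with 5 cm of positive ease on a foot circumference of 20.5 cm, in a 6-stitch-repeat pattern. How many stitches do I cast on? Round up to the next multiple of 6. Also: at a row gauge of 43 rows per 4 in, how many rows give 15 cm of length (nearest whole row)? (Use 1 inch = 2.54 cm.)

Cast on 66 stitches; work 63 rows.

Finished = 20.5 + 5 = 25.5 cm.
25.5 cm × 1/2.54 = 10.04 inches.
26/4 = 6.5 sts per in; 10.04 × 6.5 = 65.26 sts.
Next multiple of 6 → 66.
15 cm = 5.91 inches; × 10.75 = 63.48 → 63 rows.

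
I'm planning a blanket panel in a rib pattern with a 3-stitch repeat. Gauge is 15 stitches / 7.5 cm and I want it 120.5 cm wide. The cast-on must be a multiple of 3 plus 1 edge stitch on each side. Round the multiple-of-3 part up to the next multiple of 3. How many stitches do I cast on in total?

15 / 7.5 = 2 sts per cm.
120.5 × 2 = 241.00 sts.
Less 2 edge sts → 239.00 for the repeat.
Next multiple of 3: 240.
Add back 2 edge sts → 242.

242 stitches.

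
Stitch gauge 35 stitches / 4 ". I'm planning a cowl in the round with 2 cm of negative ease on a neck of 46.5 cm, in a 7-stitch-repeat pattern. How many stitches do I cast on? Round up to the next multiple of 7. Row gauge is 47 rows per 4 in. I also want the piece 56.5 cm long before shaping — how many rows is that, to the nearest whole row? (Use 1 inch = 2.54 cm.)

Cast on 154 stitches; work 261 rows.

Finished = 46.5 − 2 = 44.5 cm.
44.5 cm × 1/2.54 = 17.52 inches.
35/4 = 8.75 sts per in; 17.52 × 8.75 = 153.30 sts.
Next multiple of 7 → 154.
56.5 cm = 22.24 inches; × 11.75 = 261.37 → 261 rows.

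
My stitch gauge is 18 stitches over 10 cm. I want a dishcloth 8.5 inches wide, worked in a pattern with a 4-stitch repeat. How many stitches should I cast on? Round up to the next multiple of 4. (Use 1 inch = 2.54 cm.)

8.5 in = 8.5 × 2.54 = 21.59 cm.
18 / 10 = 1.8 sts/cm.
21.59 × 1.8 = 38.86 sts.
→ 40.

CO 40 sts.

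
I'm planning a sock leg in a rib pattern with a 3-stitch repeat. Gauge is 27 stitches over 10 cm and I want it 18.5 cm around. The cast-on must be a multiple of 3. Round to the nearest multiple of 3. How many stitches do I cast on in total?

CO 51 sts.

27 / 10 = 2.7 sts per cm.
18.5 × 2.7 = 49.95 sts.
Nearest multiple of 3: 51.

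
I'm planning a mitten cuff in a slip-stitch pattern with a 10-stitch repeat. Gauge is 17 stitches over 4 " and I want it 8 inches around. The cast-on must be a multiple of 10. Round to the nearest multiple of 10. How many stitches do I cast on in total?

Cast on 30 stitches.

17 / 4 = 4.25 sts per inch.
8 × 4.25 = 34.00 sts.
Nearest multiple of 10: 30.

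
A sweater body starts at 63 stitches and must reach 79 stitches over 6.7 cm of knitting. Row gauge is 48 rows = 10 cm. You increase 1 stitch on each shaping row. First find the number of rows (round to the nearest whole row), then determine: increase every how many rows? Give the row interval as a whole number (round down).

Rows = 6.7 × 4.8 = 32.2 → 32 rows.
Stitches to add: 16 → 16 shaping rows (at 1 st each).
32 / 16 = 2.00 → every 2 rows.

Increase every 2nd row.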